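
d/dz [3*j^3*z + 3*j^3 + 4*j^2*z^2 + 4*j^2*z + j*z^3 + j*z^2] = j*(3*j^2 + 8*j*z + 4*j + 3*z^2 + 2*z)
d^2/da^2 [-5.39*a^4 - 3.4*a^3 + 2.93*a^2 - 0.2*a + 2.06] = -64.68*a^2 - 20.4*a + 5.86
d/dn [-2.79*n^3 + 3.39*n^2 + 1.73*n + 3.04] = -8.37*n^2 + 6.78*n + 1.73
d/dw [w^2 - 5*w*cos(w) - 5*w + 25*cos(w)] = 5*w*sin(w) + 2*w - 25*sin(w) - 5*cos(w) - 5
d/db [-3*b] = -3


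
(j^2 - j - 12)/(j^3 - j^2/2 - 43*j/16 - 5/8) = 16*(-j^2 + j + 12)/(-16*j^3 + 8*j^2 + 43*j + 10)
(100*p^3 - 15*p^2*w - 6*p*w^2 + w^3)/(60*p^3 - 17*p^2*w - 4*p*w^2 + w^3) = (5*p - w)/(3*p - w)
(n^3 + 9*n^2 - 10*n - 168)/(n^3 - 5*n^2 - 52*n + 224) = (n + 6)/(n - 8)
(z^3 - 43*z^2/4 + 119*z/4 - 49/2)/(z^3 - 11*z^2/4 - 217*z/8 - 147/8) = 2*(4*z^2 - 15*z + 14)/(8*z^2 + 34*z + 21)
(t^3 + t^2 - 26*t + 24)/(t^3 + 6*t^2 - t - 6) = (t - 4)/(t + 1)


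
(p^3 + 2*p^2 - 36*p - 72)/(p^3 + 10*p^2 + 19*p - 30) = (p^2 - 4*p - 12)/(p^2 + 4*p - 5)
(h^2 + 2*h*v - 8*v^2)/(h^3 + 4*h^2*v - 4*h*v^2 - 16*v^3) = 1/(h + 2*v)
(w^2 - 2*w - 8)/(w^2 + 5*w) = (w^2 - 2*w - 8)/(w*(w + 5))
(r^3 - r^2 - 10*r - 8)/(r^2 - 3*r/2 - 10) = 2*(r^2 + 3*r + 2)/(2*r + 5)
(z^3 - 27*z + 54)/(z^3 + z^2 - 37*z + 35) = (z^3 - 27*z + 54)/(z^3 + z^2 - 37*z + 35)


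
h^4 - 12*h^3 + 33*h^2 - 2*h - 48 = (h - 8)*(h - 3)*(h - 2)*(h + 1)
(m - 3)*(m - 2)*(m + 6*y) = m^3 + 6*m^2*y - 5*m^2 - 30*m*y + 6*m + 36*y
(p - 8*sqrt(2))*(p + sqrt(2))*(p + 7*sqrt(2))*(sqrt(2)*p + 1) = sqrt(2)*p^4 + p^3 - 114*sqrt(2)*p^2 - 338*p - 112*sqrt(2)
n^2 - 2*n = n*(n - 2)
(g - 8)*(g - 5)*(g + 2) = g^3 - 11*g^2 + 14*g + 80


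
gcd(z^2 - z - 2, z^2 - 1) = z + 1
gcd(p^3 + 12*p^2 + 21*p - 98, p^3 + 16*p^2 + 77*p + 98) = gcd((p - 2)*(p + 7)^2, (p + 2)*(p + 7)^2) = p^2 + 14*p + 49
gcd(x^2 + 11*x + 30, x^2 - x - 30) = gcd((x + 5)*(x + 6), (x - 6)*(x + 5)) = x + 5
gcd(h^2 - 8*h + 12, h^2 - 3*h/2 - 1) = h - 2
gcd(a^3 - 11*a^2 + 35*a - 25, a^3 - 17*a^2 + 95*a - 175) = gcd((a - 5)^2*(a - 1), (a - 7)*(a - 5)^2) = a^2 - 10*a + 25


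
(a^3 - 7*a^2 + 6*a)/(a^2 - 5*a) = (a^2 - 7*a + 6)/(a - 5)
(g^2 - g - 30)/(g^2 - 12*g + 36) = (g + 5)/(g - 6)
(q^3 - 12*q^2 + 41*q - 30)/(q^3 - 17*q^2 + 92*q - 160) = (q^2 - 7*q + 6)/(q^2 - 12*q + 32)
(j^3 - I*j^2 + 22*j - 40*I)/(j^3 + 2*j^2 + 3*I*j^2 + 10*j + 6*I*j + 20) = (j - 4*I)/(j + 2)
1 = 1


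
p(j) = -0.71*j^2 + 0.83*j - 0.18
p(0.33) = 0.02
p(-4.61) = -19.10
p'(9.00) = -11.95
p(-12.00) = -112.38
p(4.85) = -12.86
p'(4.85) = -6.06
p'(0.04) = 0.77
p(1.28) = -0.28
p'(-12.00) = 17.87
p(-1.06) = -1.86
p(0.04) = -0.15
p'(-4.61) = 7.38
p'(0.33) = 0.36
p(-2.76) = -7.88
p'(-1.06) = 2.34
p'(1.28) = -0.99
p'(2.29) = -2.42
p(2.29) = -2.00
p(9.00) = -50.22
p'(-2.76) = 4.75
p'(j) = 0.83 - 1.42*j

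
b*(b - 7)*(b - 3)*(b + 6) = b^4 - 4*b^3 - 39*b^2 + 126*b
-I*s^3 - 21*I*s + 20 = (s - 5*I)*(s + 4*I)*(-I*s + 1)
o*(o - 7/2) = o^2 - 7*o/2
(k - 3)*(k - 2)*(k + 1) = k^3 - 4*k^2 + k + 6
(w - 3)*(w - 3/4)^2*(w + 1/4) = w^4 - 17*w^3/4 + 63*w^2/16 - 27*w/64 - 27/64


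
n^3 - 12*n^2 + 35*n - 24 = (n - 8)*(n - 3)*(n - 1)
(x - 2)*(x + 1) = x^2 - x - 2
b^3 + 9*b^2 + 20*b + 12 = (b + 1)*(b + 2)*(b + 6)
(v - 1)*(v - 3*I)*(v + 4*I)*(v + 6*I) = v^4 - v^3 + 7*I*v^3 + 6*v^2 - 7*I*v^2 - 6*v + 72*I*v - 72*I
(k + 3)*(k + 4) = k^2 + 7*k + 12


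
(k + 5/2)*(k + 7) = k^2 + 19*k/2 + 35/2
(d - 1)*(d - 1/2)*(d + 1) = d^3 - d^2/2 - d + 1/2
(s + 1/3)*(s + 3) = s^2 + 10*s/3 + 1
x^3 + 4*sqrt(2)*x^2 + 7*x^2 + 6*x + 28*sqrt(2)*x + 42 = (x + 7)*(x + sqrt(2))*(x + 3*sqrt(2))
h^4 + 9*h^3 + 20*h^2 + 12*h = h*(h + 1)*(h + 2)*(h + 6)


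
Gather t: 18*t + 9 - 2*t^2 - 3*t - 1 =-2*t^2 + 15*t + 8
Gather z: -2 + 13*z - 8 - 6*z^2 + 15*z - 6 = -6*z^2 + 28*z - 16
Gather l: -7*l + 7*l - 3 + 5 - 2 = 0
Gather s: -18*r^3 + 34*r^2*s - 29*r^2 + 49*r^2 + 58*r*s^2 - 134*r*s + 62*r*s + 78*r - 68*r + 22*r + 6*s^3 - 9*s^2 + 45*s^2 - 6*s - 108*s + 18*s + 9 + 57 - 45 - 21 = -18*r^3 + 20*r^2 + 32*r + 6*s^3 + s^2*(58*r + 36) + s*(34*r^2 - 72*r - 96)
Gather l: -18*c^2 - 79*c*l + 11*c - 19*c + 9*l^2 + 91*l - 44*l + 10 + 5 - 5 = -18*c^2 - 8*c + 9*l^2 + l*(47 - 79*c) + 10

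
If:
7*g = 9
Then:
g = 9/7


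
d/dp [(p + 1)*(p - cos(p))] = p + (p + 1)*(sin(p) + 1) - cos(p)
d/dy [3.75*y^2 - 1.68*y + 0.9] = 7.5*y - 1.68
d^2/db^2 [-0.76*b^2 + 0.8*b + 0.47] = -1.52000000000000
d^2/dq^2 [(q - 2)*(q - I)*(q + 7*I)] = 6*q - 4 + 12*I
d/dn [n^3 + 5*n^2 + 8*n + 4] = 3*n^2 + 10*n + 8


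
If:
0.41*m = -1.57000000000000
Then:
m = -3.83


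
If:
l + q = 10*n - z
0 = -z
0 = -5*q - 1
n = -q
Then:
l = 11/5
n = 1/5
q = -1/5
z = 0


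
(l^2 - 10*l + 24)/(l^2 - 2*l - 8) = (l - 6)/(l + 2)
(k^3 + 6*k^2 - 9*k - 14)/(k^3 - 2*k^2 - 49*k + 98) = (k + 1)/(k - 7)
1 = 1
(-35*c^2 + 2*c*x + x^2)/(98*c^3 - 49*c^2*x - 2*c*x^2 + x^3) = (-5*c + x)/(14*c^2 - 9*c*x + x^2)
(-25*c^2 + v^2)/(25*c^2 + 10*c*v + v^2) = (-5*c + v)/(5*c + v)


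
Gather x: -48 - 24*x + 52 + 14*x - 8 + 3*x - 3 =-7*x - 7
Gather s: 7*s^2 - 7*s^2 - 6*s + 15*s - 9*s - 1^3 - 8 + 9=0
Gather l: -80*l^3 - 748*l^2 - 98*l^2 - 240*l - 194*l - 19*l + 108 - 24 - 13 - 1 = -80*l^3 - 846*l^2 - 453*l + 70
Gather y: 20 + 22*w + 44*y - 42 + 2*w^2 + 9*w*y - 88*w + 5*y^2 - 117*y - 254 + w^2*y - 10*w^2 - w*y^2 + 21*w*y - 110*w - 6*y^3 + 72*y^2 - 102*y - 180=-8*w^2 - 176*w - 6*y^3 + y^2*(77 - w) + y*(w^2 + 30*w - 175) - 456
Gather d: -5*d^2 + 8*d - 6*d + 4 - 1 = -5*d^2 + 2*d + 3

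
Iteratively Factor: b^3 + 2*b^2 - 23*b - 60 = (b - 5)*(b^2 + 7*b + 12) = (b - 5)*(b + 3)*(b + 4)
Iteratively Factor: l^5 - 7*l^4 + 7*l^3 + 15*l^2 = (l)*(l^4 - 7*l^3 + 7*l^2 + 15*l) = l*(l - 3)*(l^3 - 4*l^2 - 5*l) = l*(l - 3)*(l + 1)*(l^2 - 5*l) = l^2*(l - 3)*(l + 1)*(l - 5)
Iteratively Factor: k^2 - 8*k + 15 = (k - 5)*(k - 3)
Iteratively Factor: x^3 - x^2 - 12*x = (x - 4)*(x^2 + 3*x) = (x - 4)*(x + 3)*(x)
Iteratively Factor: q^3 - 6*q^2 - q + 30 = (q + 2)*(q^2 - 8*q + 15) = (q - 3)*(q + 2)*(q - 5)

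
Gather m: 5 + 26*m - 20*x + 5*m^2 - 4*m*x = 5*m^2 + m*(26 - 4*x) - 20*x + 5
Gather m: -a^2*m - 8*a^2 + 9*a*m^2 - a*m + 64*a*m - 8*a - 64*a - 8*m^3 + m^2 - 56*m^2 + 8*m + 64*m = -8*a^2 - 72*a - 8*m^3 + m^2*(9*a - 55) + m*(-a^2 + 63*a + 72)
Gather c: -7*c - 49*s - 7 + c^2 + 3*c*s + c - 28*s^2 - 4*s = c^2 + c*(3*s - 6) - 28*s^2 - 53*s - 7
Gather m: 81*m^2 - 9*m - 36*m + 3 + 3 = 81*m^2 - 45*m + 6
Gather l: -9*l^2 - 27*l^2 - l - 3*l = -36*l^2 - 4*l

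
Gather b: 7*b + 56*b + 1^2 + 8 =63*b + 9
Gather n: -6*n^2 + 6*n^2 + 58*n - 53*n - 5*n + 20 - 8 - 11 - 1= 0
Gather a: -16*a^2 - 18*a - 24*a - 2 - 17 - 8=-16*a^2 - 42*a - 27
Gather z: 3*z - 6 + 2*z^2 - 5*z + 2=2*z^2 - 2*z - 4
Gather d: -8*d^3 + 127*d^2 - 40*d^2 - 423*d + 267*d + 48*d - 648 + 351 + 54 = -8*d^3 + 87*d^2 - 108*d - 243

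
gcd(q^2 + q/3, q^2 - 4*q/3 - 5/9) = q + 1/3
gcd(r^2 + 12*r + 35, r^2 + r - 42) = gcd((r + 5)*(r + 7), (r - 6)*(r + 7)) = r + 7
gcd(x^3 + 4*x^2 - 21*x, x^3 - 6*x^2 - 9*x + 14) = 1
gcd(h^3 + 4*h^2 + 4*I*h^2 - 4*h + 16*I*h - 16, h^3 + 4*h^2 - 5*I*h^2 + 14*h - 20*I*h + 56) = h^2 + h*(4 + 2*I) + 8*I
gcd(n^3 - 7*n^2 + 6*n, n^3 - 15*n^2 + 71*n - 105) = 1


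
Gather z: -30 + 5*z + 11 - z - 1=4*z - 20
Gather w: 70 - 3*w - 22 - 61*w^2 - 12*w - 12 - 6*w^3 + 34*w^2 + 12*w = -6*w^3 - 27*w^2 - 3*w + 36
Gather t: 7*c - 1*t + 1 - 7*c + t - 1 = 0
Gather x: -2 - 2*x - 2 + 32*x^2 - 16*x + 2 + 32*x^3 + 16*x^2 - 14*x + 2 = 32*x^3 + 48*x^2 - 32*x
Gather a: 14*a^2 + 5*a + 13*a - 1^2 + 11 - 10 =14*a^2 + 18*a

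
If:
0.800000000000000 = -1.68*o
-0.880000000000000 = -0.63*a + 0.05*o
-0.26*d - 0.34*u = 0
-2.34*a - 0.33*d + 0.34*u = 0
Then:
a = 1.36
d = -5.39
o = -0.48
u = 4.12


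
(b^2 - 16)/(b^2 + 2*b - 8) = (b - 4)/(b - 2)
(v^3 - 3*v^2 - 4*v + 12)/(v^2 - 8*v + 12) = (v^2 - v - 6)/(v - 6)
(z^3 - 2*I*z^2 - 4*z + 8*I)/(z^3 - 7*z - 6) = (z^2 - 2*z*(1 + I) + 4*I)/(z^2 - 2*z - 3)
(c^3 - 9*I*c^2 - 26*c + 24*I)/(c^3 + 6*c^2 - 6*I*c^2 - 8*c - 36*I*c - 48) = (c - 3*I)/(c + 6)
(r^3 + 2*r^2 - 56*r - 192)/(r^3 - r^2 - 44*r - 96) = (r + 6)/(r + 3)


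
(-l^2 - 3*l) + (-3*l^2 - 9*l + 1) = -4*l^2 - 12*l + 1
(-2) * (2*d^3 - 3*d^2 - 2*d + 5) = -4*d^3 + 6*d^2 + 4*d - 10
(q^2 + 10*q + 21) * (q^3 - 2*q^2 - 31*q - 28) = q^5 + 8*q^4 - 30*q^3 - 380*q^2 - 931*q - 588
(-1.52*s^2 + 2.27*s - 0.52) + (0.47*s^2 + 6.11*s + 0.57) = -1.05*s^2 + 8.38*s + 0.0499999999999999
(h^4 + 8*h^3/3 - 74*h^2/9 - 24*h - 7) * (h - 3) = h^5 - h^4/3 - 146*h^3/9 + 2*h^2/3 + 65*h + 21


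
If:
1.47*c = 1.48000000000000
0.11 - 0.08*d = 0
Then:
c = 1.01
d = 1.38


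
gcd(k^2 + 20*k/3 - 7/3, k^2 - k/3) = k - 1/3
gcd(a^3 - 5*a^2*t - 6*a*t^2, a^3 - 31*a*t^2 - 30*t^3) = -a^2 + 5*a*t + 6*t^2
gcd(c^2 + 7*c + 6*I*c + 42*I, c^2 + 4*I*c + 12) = c + 6*I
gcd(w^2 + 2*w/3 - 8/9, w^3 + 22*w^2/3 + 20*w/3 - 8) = w - 2/3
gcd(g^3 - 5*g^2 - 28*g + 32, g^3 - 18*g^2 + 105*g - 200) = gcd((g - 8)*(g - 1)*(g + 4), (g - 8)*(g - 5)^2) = g - 8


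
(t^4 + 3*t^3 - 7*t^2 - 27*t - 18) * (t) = t^5 + 3*t^4 - 7*t^3 - 27*t^2 - 18*t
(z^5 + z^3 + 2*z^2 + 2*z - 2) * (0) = 0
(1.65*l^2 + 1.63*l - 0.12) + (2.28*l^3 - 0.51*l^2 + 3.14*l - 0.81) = 2.28*l^3 + 1.14*l^2 + 4.77*l - 0.93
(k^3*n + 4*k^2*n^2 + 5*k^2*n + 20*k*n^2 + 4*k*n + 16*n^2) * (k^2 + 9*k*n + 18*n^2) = k^5*n + 13*k^4*n^2 + 5*k^4*n + 54*k^3*n^3 + 65*k^3*n^2 + 4*k^3*n + 72*k^2*n^4 + 270*k^2*n^3 + 52*k^2*n^2 + 360*k*n^4 + 216*k*n^3 + 288*n^4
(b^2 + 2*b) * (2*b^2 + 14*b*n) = 2*b^4 + 14*b^3*n + 4*b^3 + 28*b^2*n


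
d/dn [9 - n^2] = -2*n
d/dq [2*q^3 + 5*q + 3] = 6*q^2 + 5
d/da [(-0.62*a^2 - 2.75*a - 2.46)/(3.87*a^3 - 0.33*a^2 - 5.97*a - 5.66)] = (2.3994*a^4 + 21.285*a^3 + 31.3545*a^2 + 5.3948*a + 0.878800000000002)/(14.9769*a^6 - 2.5542*a^5 - 46.0989*a^4 - 39.8682*a^3 + 39.3765*a^2 + 67.5804*a + 32.0356)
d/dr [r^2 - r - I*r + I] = 2*r - 1 - I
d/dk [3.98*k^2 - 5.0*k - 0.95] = 7.96*k - 5.0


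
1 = 1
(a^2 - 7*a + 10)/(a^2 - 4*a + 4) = (a - 5)/(a - 2)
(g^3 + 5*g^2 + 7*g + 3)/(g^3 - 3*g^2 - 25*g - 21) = (g + 1)/(g - 7)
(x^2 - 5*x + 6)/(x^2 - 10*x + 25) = (x^2 - 5*x + 6)/(x^2 - 10*x + 25)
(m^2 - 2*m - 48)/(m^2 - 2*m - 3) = (-m^2 + 2*m + 48)/(-m^2 + 2*m + 3)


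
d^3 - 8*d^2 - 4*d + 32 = (d - 8)*(d - 2)*(d + 2)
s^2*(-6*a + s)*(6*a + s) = -36*a^2*s^2 + s^4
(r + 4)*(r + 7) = r^2 + 11*r + 28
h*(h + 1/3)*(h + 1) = h^3 + 4*h^2/3 + h/3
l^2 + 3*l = l*(l + 3)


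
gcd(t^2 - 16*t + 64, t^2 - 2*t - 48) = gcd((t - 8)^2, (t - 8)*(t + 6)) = t - 8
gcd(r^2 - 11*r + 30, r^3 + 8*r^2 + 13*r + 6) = 1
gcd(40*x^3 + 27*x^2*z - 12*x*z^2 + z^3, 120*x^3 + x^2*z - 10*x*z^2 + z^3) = 40*x^2 - 13*x*z + z^2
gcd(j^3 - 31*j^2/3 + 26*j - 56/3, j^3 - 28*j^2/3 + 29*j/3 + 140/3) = j - 7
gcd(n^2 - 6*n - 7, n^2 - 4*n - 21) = n - 7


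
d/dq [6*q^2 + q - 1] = 12*q + 1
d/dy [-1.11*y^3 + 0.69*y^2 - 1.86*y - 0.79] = -3.33*y^2 + 1.38*y - 1.86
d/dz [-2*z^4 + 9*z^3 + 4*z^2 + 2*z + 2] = -8*z^3 + 27*z^2 + 8*z + 2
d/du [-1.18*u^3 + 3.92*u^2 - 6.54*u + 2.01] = -3.54*u^2 + 7.84*u - 6.54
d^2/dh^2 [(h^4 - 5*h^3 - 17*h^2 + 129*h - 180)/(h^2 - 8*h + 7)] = 2*(h^6 - 24*h^5 + 213*h^4 - 740*h^3 + 951*h^2 + 876*h - 3869)/(h^6 - 24*h^5 + 213*h^4 - 848*h^3 + 1491*h^2 - 1176*h + 343)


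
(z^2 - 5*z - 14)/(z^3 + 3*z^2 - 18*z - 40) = (z - 7)/(z^2 + z - 20)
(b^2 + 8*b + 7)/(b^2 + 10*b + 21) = (b + 1)/(b + 3)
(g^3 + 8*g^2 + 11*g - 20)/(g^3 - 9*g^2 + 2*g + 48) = (g^3 + 8*g^2 + 11*g - 20)/(g^3 - 9*g^2 + 2*g + 48)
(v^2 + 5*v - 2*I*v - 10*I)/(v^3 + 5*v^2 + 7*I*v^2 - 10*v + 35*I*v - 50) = (v - 2*I)/(v^2 + 7*I*v - 10)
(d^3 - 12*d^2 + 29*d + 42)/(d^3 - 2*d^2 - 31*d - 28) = (d - 6)/(d + 4)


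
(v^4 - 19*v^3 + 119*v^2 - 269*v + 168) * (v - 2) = v^5 - 21*v^4 + 157*v^3 - 507*v^2 + 706*v - 336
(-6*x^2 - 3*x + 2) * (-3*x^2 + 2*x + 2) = 18*x^4 - 3*x^3 - 24*x^2 - 2*x + 4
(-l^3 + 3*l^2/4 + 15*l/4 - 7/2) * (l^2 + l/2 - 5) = -l^5 + l^4/4 + 73*l^3/8 - 43*l^2/8 - 41*l/2 + 35/2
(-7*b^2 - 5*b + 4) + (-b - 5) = -7*b^2 - 6*b - 1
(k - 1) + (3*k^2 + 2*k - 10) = 3*k^2 + 3*k - 11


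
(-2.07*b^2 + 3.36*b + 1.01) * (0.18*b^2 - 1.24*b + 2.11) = -0.3726*b^4 + 3.1716*b^3 - 8.3523*b^2 + 5.8372*b + 2.1311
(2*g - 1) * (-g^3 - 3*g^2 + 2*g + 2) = -2*g^4 - 5*g^3 + 7*g^2 + 2*g - 2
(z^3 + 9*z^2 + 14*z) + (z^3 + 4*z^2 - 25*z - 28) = 2*z^3 + 13*z^2 - 11*z - 28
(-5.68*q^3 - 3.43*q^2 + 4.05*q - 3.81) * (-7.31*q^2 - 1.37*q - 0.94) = 41.5208*q^5 + 32.8549*q^4 - 19.5672*q^3 + 25.5268*q^2 + 1.4127*q + 3.5814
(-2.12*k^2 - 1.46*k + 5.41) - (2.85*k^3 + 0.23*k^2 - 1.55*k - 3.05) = -2.85*k^3 - 2.35*k^2 + 0.0900000000000001*k + 8.46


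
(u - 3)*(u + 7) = u^2 + 4*u - 21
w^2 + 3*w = w*(w + 3)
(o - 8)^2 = o^2 - 16*o + 64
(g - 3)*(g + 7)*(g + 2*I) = g^3 + 4*g^2 + 2*I*g^2 - 21*g + 8*I*g - 42*I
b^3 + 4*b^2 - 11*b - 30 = (b - 3)*(b + 2)*(b + 5)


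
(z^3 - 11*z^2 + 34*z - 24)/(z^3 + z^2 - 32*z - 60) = (z^2 - 5*z + 4)/(z^2 + 7*z + 10)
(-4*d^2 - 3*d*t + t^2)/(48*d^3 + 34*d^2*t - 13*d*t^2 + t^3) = (-4*d + t)/(48*d^2 - 14*d*t + t^2)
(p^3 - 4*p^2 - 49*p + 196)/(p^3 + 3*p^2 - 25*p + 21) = (p^2 - 11*p + 28)/(p^2 - 4*p + 3)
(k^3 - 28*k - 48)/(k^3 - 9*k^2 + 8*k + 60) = (k + 4)/(k - 5)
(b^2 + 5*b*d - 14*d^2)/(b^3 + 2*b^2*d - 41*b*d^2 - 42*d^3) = (b - 2*d)/(b^2 - 5*b*d - 6*d^2)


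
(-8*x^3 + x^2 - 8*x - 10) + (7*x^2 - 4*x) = -8*x^3 + 8*x^2 - 12*x - 10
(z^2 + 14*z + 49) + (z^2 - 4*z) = 2*z^2 + 10*z + 49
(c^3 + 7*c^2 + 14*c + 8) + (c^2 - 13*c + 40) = c^3 + 8*c^2 + c + 48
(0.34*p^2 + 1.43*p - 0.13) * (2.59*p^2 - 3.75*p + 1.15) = 0.8806*p^4 + 2.4287*p^3 - 5.3082*p^2 + 2.132*p - 0.1495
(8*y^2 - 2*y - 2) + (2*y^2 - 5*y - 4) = 10*y^2 - 7*y - 6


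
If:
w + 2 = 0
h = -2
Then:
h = -2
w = -2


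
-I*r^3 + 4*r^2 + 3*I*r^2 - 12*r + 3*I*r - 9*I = (r - 3)*(r + 3*I)*(-I*r + 1)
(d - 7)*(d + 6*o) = d^2 + 6*d*o - 7*d - 42*o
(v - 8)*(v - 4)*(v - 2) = v^3 - 14*v^2 + 56*v - 64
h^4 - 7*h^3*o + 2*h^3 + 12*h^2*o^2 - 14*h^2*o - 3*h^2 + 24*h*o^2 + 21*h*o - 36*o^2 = (h - 1)*(h + 3)*(h - 4*o)*(h - 3*o)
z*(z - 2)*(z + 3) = z^3 + z^2 - 6*z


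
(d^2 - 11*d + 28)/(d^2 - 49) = (d - 4)/(d + 7)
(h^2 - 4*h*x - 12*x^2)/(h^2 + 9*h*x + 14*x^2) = (h - 6*x)/(h + 7*x)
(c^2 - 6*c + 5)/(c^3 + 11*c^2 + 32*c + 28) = (c^2 - 6*c + 5)/(c^3 + 11*c^2 + 32*c + 28)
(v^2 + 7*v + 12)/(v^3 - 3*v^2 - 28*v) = (v + 3)/(v*(v - 7))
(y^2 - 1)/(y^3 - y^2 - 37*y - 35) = (y - 1)/(y^2 - 2*y - 35)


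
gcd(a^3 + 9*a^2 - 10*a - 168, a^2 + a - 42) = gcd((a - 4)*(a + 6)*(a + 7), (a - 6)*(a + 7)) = a + 7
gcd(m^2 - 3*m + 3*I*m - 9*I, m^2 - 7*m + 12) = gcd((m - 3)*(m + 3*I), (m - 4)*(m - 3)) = m - 3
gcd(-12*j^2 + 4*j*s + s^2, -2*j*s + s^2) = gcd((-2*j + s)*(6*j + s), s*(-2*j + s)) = -2*j + s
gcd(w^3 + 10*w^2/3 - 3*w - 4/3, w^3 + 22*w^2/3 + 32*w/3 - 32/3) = w + 4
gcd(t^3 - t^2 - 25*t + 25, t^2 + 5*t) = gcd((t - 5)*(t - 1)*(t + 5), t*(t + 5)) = t + 5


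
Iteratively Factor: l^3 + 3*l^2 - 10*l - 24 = (l - 3)*(l^2 + 6*l + 8) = (l - 3)*(l + 4)*(l + 2)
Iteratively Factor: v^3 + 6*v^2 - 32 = (v + 4)*(v^2 + 2*v - 8) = (v - 2)*(v + 4)*(v + 4)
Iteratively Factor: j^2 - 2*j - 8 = (j + 2)*(j - 4)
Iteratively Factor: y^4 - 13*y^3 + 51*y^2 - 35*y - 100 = (y - 4)*(y^3 - 9*y^2 + 15*y + 25) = (y - 5)*(y - 4)*(y^2 - 4*y - 5) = (y - 5)^2*(y - 4)*(y + 1)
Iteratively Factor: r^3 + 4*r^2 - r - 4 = (r - 1)*(r^2 + 5*r + 4) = (r - 1)*(r + 4)*(r + 1)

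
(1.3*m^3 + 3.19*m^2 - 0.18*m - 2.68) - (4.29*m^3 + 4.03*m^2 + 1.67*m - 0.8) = -2.99*m^3 - 0.84*m^2 - 1.85*m - 1.88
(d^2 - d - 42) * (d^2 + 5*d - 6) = d^4 + 4*d^3 - 53*d^2 - 204*d + 252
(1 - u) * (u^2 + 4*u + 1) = -u^3 - 3*u^2 + 3*u + 1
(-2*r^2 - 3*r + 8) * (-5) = 10*r^2 + 15*r - 40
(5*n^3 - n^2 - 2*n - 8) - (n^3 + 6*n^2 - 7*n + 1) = 4*n^3 - 7*n^2 + 5*n - 9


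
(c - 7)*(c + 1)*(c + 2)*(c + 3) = c^4 - c^3 - 31*c^2 - 71*c - 42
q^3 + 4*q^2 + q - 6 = (q - 1)*(q + 2)*(q + 3)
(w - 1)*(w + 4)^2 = w^3 + 7*w^2 + 8*w - 16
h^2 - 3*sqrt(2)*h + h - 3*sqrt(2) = (h + 1)*(h - 3*sqrt(2))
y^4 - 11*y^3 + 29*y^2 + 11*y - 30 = (y - 6)*(y - 5)*(y - 1)*(y + 1)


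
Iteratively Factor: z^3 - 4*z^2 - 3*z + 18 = (z - 3)*(z^2 - z - 6) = (z - 3)^2*(z + 2)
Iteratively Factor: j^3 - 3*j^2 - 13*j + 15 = (j - 5)*(j^2 + 2*j - 3) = (j - 5)*(j - 1)*(j + 3)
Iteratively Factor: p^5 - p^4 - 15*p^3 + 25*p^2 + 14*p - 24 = (p - 3)*(p^4 + 2*p^3 - 9*p^2 - 2*p + 8) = (p - 3)*(p - 1)*(p^3 + 3*p^2 - 6*p - 8) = (p - 3)*(p - 2)*(p - 1)*(p^2 + 5*p + 4) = (p - 3)*(p - 2)*(p - 1)*(p + 1)*(p + 4)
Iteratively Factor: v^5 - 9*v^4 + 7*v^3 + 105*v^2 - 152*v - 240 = (v + 3)*(v^4 - 12*v^3 + 43*v^2 - 24*v - 80) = (v - 4)*(v + 3)*(v^3 - 8*v^2 + 11*v + 20) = (v - 5)*(v - 4)*(v + 3)*(v^2 - 3*v - 4) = (v - 5)*(v - 4)*(v + 1)*(v + 3)*(v - 4)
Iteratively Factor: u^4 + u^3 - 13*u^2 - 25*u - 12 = (u + 1)*(u^3 - 13*u - 12) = (u - 4)*(u + 1)*(u^2 + 4*u + 3) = (u - 4)*(u + 1)^2*(u + 3)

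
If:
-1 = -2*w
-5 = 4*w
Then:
No Solution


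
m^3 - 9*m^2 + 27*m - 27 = (m - 3)^3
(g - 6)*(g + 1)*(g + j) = g^3 + g^2*j - 5*g^2 - 5*g*j - 6*g - 6*j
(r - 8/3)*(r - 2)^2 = r^3 - 20*r^2/3 + 44*r/3 - 32/3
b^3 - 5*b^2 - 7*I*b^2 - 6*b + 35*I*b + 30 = (b - 5)*(b - 6*I)*(b - I)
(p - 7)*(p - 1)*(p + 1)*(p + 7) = p^4 - 50*p^2 + 49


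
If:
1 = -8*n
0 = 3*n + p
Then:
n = -1/8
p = 3/8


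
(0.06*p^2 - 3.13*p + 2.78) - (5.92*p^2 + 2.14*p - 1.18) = -5.86*p^2 - 5.27*p + 3.96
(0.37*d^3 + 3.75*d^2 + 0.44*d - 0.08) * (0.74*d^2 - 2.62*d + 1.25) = 0.2738*d^5 + 1.8056*d^4 - 9.0369*d^3 + 3.4755*d^2 + 0.7596*d - 0.1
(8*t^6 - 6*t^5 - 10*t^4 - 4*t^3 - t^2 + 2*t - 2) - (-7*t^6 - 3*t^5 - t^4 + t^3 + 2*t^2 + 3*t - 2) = 15*t^6 - 3*t^5 - 9*t^4 - 5*t^3 - 3*t^2 - t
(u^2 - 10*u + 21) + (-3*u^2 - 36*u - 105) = -2*u^2 - 46*u - 84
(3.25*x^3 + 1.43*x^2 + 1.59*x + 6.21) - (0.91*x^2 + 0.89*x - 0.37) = 3.25*x^3 + 0.52*x^2 + 0.7*x + 6.58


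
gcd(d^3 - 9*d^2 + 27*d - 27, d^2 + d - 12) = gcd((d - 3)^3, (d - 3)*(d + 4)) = d - 3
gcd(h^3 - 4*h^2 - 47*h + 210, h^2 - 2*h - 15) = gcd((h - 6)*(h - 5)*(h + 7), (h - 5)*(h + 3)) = h - 5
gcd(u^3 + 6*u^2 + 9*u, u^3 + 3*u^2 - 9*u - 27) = u^2 + 6*u + 9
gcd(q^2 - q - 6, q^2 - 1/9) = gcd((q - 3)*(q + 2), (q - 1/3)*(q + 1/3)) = 1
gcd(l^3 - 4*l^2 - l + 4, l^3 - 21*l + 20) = l^2 - 5*l + 4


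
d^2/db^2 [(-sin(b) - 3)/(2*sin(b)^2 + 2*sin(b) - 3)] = (4*sin(b)^5 + 44*sin(b)^4 + 64*sin(b)^3 + 18*sin(b)^2 - 81*sin(b) - 72)/(2*sin(b) - cos(2*b) - 2)^3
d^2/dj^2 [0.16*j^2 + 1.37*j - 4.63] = 0.320000000000000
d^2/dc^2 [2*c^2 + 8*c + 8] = 4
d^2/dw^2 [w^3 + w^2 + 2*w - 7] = 6*w + 2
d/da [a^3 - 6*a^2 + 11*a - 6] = 3*a^2 - 12*a + 11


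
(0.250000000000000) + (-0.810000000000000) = -0.560000000000000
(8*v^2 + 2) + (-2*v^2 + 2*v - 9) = 6*v^2 + 2*v - 7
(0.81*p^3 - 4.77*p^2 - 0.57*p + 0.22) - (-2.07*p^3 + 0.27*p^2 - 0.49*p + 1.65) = 2.88*p^3 - 5.04*p^2 - 0.08*p - 1.43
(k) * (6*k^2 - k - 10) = 6*k^3 - k^2 - 10*k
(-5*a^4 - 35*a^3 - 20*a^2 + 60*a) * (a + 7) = -5*a^5 - 70*a^4 - 265*a^3 - 80*a^2 + 420*a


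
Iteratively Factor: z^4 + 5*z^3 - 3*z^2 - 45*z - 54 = (z + 3)*(z^3 + 2*z^2 - 9*z - 18) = (z - 3)*(z + 3)*(z^2 + 5*z + 6) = (z - 3)*(z + 2)*(z + 3)*(z + 3)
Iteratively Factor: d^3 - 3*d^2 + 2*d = (d - 2)*(d^2 - d) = (d - 2)*(d - 1)*(d)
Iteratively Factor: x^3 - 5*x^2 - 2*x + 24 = (x - 4)*(x^2 - x - 6) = (x - 4)*(x + 2)*(x - 3)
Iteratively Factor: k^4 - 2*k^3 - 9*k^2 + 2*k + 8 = (k - 1)*(k^3 - k^2 - 10*k - 8) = (k - 1)*(k + 2)*(k^2 - 3*k - 4) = (k - 4)*(k - 1)*(k + 2)*(k + 1)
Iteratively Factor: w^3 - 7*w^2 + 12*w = (w - 4)*(w^2 - 3*w) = w*(w - 4)*(w - 3)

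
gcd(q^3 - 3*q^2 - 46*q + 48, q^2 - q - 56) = q - 8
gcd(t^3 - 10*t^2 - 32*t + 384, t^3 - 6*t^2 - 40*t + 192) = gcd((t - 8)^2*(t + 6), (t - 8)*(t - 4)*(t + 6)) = t^2 - 2*t - 48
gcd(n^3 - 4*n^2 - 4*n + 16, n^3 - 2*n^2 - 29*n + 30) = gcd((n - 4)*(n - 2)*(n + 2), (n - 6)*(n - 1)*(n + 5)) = 1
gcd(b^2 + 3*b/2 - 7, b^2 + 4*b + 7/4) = b + 7/2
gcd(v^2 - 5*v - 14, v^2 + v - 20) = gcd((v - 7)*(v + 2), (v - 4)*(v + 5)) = 1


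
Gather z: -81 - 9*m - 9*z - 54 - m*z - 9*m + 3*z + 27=-18*m + z*(-m - 6) - 108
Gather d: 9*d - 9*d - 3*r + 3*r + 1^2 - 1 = 0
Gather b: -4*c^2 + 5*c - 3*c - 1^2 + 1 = -4*c^2 + 2*c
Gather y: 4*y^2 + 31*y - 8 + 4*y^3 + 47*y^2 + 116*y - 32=4*y^3 + 51*y^2 + 147*y - 40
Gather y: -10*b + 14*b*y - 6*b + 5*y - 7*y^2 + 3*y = -16*b - 7*y^2 + y*(14*b + 8)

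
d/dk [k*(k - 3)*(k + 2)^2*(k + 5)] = 5*k^4 + 24*k^3 - 9*k^2 - 104*k - 60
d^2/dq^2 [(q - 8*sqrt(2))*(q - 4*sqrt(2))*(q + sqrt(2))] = 6*q - 22*sqrt(2)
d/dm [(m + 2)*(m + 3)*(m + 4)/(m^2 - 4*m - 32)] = (m^2 - 16*m - 46)/(m^2 - 16*m + 64)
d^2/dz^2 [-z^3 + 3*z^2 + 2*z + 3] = 6 - 6*z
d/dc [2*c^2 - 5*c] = 4*c - 5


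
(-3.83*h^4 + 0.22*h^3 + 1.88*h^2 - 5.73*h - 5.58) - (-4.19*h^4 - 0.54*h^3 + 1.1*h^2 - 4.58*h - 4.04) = 0.36*h^4 + 0.76*h^3 + 0.78*h^2 - 1.15*h - 1.54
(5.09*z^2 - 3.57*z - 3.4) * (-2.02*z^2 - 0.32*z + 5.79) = -10.2818*z^4 + 5.5826*z^3 + 37.4815*z^2 - 19.5823*z - 19.686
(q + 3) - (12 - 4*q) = 5*q - 9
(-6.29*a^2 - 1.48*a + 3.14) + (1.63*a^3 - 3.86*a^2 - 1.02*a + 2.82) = 1.63*a^3 - 10.15*a^2 - 2.5*a + 5.96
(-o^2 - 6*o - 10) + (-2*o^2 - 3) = -3*o^2 - 6*o - 13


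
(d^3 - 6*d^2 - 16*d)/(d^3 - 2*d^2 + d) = (d^2 - 6*d - 16)/(d^2 - 2*d + 1)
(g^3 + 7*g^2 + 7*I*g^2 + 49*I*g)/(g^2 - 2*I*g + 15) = g*(g^2 + 7*g*(1 + I) + 49*I)/(g^2 - 2*I*g + 15)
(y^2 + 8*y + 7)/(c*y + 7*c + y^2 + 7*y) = (y + 1)/(c + y)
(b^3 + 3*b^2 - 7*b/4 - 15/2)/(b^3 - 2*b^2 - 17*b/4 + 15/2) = (2*b + 5)/(2*b - 5)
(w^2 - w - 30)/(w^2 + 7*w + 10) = (w - 6)/(w + 2)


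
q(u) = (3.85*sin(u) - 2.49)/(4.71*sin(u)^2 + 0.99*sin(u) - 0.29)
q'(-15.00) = 14.64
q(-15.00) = -4.72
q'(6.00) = -160.70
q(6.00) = 17.93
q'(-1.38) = -0.69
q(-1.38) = -1.91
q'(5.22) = -2.69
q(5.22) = -2.40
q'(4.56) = 0.54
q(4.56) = -1.89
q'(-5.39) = 0.48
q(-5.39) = 0.15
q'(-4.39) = -0.10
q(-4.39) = 0.24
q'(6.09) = -39.95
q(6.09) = 10.54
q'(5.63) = -21.66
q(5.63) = -5.70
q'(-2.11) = 3.04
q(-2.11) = -2.49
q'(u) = (-9.42*sin(u)*cos(u) - 0.99*cos(u))*(3.85*sin(u) - 2.49)/(4.71*sin(u)^2 + 0.99*sin(u) - 0.29)^2 + 3.85*cos(u)/(4.71*sin(u)^2 + 0.99*sin(u) - 0.29) = (-18.1335*sin(u)^2 + 23.4558*sin(u) + 1.3486)*cos(u)/(22.1841*sin(u)^4 + 9.3258*sin(u)^3 - 1.7517*sin(u)^2 - 0.5742*sin(u) + 0.0841)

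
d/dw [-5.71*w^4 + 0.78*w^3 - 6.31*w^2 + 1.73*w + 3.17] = -22.84*w^3 + 2.34*w^2 - 12.62*w + 1.73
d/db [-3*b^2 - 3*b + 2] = -6*b - 3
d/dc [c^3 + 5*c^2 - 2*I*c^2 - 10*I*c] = 3*c^2 + c*(10 - 4*I) - 10*I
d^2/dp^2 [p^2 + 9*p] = 2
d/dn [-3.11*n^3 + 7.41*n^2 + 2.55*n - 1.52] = -9.33*n^2 + 14.82*n + 2.55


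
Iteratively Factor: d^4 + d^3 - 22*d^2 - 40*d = (d)*(d^3 + d^2 - 22*d - 40) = d*(d + 2)*(d^2 - d - 20) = d*(d + 2)*(d + 4)*(d - 5)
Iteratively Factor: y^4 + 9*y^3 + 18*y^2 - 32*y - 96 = (y + 3)*(y^3 + 6*y^2 - 32) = (y - 2)*(y + 3)*(y^2 + 8*y + 16) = (y - 2)*(y + 3)*(y + 4)*(y + 4)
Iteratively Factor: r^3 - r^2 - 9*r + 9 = (r - 3)*(r^2 + 2*r - 3) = (r - 3)*(r + 3)*(r - 1)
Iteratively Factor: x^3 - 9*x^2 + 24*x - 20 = (x - 2)*(x^2 - 7*x + 10) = (x - 5)*(x - 2)*(x - 2)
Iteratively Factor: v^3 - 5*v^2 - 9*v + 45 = (v - 5)*(v^2 - 9) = (v - 5)*(v - 3)*(v + 3)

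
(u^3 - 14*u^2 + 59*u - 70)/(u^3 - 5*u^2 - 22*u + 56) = (u - 5)/(u + 4)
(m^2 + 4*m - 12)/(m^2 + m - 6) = (m + 6)/(m + 3)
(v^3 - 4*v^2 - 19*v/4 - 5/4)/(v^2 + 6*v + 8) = (4*v^3 - 16*v^2 - 19*v - 5)/(4*(v^2 + 6*v + 8))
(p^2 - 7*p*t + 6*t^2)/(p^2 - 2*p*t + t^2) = (p - 6*t)/(p - t)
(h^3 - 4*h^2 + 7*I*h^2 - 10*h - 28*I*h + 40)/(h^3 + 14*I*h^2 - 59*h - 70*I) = (h - 4)/(h + 7*I)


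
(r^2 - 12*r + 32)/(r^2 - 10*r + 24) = (r - 8)/(r - 6)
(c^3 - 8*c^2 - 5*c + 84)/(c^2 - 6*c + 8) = (c^2 - 4*c - 21)/(c - 2)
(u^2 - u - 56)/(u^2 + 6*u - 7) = (u - 8)/(u - 1)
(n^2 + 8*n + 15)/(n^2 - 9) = (n + 5)/(n - 3)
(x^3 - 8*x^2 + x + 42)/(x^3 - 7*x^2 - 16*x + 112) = (x^2 - x - 6)/(x^2 - 16)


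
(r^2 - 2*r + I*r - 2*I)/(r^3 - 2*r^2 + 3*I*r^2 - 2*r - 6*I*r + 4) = 1/(r + 2*I)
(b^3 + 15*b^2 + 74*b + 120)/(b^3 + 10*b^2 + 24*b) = (b + 5)/b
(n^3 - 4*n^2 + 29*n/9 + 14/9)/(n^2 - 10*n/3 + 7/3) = (3*n^2 - 5*n - 2)/(3*(n - 1))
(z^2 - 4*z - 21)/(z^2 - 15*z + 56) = (z + 3)/(z - 8)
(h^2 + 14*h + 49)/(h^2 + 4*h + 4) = (h^2 + 14*h + 49)/(h^2 + 4*h + 4)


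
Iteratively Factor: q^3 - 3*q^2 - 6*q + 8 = (q - 4)*(q^2 + q - 2) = (q - 4)*(q + 2)*(q - 1)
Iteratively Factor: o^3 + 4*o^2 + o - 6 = (o + 3)*(o^2 + o - 2) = (o - 1)*(o + 3)*(o + 2)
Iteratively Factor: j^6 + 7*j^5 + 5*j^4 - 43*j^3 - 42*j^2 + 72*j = (j + 4)*(j^5 + 3*j^4 - 7*j^3 - 15*j^2 + 18*j) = (j + 3)*(j + 4)*(j^4 - 7*j^2 + 6*j) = (j - 2)*(j + 3)*(j + 4)*(j^3 + 2*j^2 - 3*j) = (j - 2)*(j + 3)^2*(j + 4)*(j^2 - j) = j*(j - 2)*(j + 3)^2*(j + 4)*(j - 1)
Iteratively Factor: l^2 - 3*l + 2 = (l - 2)*(l - 1)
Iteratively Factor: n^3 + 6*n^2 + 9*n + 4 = (n + 1)*(n^2 + 5*n + 4) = (n + 1)*(n + 4)*(n + 1)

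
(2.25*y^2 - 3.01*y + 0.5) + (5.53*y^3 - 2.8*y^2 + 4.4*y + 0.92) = 5.53*y^3 - 0.55*y^2 + 1.39*y + 1.42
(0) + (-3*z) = -3*z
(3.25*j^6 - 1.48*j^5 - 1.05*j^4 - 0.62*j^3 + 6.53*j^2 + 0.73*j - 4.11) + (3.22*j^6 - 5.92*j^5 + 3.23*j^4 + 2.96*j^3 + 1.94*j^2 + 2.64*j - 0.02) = 6.47*j^6 - 7.4*j^5 + 2.18*j^4 + 2.34*j^3 + 8.47*j^2 + 3.37*j - 4.13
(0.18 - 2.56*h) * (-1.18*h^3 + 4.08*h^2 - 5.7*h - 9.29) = 3.0208*h^4 - 10.6572*h^3 + 15.3264*h^2 + 22.7564*h - 1.6722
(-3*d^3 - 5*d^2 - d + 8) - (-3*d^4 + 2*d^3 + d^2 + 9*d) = 3*d^4 - 5*d^3 - 6*d^2 - 10*d + 8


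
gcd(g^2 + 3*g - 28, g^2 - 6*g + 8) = g - 4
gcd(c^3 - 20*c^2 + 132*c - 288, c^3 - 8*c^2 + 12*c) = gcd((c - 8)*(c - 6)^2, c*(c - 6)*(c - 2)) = c - 6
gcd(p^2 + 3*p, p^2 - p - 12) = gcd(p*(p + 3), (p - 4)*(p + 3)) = p + 3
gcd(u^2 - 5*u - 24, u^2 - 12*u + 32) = u - 8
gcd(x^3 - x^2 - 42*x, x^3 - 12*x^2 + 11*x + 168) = x - 7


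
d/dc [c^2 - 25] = 2*c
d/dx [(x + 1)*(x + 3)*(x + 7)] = 3*x^2 + 22*x + 31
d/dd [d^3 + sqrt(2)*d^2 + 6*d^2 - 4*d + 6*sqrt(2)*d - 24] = 3*d^2 + 2*sqrt(2)*d + 12*d - 4 + 6*sqrt(2)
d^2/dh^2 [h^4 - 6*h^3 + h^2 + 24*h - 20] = 12*h^2 - 36*h + 2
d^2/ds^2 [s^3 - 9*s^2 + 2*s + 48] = 6*s - 18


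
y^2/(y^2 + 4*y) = y/(y + 4)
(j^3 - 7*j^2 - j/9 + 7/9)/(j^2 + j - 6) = (j^3 - 7*j^2 - j/9 + 7/9)/(j^2 + j - 6)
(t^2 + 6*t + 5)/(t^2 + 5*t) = (t + 1)/t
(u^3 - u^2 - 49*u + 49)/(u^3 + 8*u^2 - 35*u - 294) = (u^2 - 8*u + 7)/(u^2 + u - 42)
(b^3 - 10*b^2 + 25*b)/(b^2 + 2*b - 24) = b*(b^2 - 10*b + 25)/(b^2 + 2*b - 24)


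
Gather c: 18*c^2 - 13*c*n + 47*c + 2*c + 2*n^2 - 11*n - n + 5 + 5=18*c^2 + c*(49 - 13*n) + 2*n^2 - 12*n + 10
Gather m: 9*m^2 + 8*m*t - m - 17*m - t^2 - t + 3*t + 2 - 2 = 9*m^2 + m*(8*t - 18) - t^2 + 2*t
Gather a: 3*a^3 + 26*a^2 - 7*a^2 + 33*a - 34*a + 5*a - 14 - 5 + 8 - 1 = 3*a^3 + 19*a^2 + 4*a - 12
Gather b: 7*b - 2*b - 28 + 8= 5*b - 20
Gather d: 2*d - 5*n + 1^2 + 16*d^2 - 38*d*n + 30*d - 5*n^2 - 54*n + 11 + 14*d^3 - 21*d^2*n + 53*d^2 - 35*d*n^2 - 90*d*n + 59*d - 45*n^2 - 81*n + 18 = 14*d^3 + d^2*(69 - 21*n) + d*(-35*n^2 - 128*n + 91) - 50*n^2 - 140*n + 30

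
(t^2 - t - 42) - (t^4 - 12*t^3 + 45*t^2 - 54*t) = -t^4 + 12*t^3 - 44*t^2 + 53*t - 42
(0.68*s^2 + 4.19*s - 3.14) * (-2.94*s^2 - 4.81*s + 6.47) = -1.9992*s^4 - 15.5894*s^3 - 6.5227*s^2 + 42.2127*s - 20.3158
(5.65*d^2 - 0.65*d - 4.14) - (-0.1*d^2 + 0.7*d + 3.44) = 5.75*d^2 - 1.35*d - 7.58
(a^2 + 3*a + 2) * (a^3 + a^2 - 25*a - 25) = a^5 + 4*a^4 - 20*a^3 - 98*a^2 - 125*a - 50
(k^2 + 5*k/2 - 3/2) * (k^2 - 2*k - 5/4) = k^4 + k^3/2 - 31*k^2/4 - k/8 + 15/8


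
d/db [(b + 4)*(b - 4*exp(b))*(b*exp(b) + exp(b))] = (b^3 - 8*b^2*exp(b) + 8*b^2 - 48*b*exp(b) + 14*b - 52*exp(b) + 4)*exp(b)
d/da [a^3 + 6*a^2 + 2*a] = 3*a^2 + 12*a + 2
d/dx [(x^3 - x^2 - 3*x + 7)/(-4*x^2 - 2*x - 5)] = (-4*x^4 - 4*x^3 - 25*x^2 + 66*x + 29)/(16*x^4 + 16*x^3 + 44*x^2 + 20*x + 25)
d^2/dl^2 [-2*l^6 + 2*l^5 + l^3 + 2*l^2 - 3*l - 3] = -60*l^4 + 40*l^3 + 6*l + 4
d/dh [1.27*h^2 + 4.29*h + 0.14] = 2.54*h + 4.29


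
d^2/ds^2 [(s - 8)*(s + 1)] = 2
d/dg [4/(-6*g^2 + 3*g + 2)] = 12*(4*g - 1)/(-6*g^2 + 3*g + 2)^2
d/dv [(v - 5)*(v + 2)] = 2*v - 3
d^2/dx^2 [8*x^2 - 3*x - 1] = 16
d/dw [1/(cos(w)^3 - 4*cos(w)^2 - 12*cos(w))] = (3*sin(w) - 12*sin(w)/cos(w)^2 - 8*tan(w))/(sin(w)^2 + 4*cos(w) + 11)^2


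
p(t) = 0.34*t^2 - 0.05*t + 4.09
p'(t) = 0.68*t - 0.05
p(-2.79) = 6.88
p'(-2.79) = -1.95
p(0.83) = 4.28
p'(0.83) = 0.51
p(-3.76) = 9.08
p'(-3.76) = -2.61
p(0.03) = 4.09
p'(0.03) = -0.03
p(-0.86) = 4.38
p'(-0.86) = -0.63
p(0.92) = 4.33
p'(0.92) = 0.58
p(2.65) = 6.35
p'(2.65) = 1.75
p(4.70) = 11.37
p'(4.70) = 3.15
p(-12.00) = 53.65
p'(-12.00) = -8.21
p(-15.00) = 81.34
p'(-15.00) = -10.25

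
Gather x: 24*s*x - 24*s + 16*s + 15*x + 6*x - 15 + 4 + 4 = -8*s + x*(24*s + 21) - 7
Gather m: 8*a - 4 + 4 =8*a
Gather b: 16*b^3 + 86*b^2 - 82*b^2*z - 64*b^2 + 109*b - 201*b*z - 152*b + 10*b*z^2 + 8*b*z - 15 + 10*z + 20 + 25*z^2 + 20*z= 16*b^3 + b^2*(22 - 82*z) + b*(10*z^2 - 193*z - 43) + 25*z^2 + 30*z + 5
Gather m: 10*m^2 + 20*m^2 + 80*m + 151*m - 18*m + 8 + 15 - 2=30*m^2 + 213*m + 21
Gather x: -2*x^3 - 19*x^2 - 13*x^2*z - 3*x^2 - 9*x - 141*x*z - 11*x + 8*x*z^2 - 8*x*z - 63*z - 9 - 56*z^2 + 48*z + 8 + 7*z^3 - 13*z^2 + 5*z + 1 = -2*x^3 + x^2*(-13*z - 22) + x*(8*z^2 - 149*z - 20) + 7*z^3 - 69*z^2 - 10*z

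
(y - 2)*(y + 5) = y^2 + 3*y - 10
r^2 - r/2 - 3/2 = (r - 3/2)*(r + 1)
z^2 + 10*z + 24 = (z + 4)*(z + 6)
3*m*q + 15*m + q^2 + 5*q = (3*m + q)*(q + 5)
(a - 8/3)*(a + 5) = a^2 + 7*a/3 - 40/3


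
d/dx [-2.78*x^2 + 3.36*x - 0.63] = 3.36 - 5.56*x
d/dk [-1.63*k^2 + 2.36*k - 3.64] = 2.36 - 3.26*k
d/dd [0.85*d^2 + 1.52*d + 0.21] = 1.7*d + 1.52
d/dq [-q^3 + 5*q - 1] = 5 - 3*q^2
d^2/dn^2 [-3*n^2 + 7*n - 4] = -6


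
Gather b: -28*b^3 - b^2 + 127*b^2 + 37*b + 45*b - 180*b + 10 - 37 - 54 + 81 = -28*b^3 + 126*b^2 - 98*b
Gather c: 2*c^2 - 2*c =2*c^2 - 2*c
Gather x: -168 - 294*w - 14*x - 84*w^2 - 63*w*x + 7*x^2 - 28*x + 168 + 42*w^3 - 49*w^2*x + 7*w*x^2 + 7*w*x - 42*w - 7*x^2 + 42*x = 42*w^3 - 84*w^2 + 7*w*x^2 - 336*w + x*(-49*w^2 - 56*w)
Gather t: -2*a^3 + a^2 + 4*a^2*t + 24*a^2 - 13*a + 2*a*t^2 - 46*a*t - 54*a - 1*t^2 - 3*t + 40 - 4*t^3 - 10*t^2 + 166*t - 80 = -2*a^3 + 25*a^2 - 67*a - 4*t^3 + t^2*(2*a - 11) + t*(4*a^2 - 46*a + 163) - 40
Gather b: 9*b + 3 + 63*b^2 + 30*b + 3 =63*b^2 + 39*b + 6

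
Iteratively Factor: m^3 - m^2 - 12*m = (m)*(m^2 - m - 12) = m*(m + 3)*(m - 4)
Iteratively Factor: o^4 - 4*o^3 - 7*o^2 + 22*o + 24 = (o + 1)*(o^3 - 5*o^2 - 2*o + 24) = (o - 3)*(o + 1)*(o^2 - 2*o - 8) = (o - 4)*(o - 3)*(o + 1)*(o + 2)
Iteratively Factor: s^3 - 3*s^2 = (s - 3)*(s^2) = s*(s - 3)*(s)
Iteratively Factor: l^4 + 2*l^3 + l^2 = (l + 1)*(l^3 + l^2) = l*(l + 1)*(l^2 + l) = l^2*(l + 1)*(l + 1)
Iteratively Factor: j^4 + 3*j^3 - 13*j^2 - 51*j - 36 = (j + 3)*(j^3 - 13*j - 12) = (j + 3)^2*(j^2 - 3*j - 4) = (j - 4)*(j + 3)^2*(j + 1)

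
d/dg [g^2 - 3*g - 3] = 2*g - 3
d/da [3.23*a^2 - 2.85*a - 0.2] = 6.46*a - 2.85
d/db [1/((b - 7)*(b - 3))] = 2*(5 - b)/(b^4 - 20*b^3 + 142*b^2 - 420*b + 441)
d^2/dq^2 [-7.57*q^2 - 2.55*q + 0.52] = -15.1400000000000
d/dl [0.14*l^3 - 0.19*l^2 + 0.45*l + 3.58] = 0.42*l^2 - 0.38*l + 0.45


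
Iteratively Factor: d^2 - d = (d - 1)*(d)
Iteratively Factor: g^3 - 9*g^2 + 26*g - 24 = (g - 3)*(g^2 - 6*g + 8) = (g - 3)*(g - 2)*(g - 4)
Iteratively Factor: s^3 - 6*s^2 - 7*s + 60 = (s - 4)*(s^2 - 2*s - 15) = (s - 4)*(s + 3)*(s - 5)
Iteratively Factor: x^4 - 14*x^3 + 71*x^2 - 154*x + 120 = (x - 5)*(x^3 - 9*x^2 + 26*x - 24) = (x - 5)*(x - 4)*(x^2 - 5*x + 6) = (x - 5)*(x - 4)*(x - 2)*(x - 3)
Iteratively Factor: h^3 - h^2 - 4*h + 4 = (h + 2)*(h^2 - 3*h + 2) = (h - 1)*(h + 2)*(h - 2)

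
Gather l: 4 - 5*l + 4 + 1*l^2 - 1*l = l^2 - 6*l + 8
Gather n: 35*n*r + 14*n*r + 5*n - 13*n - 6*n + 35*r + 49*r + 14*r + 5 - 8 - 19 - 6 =n*(49*r - 14) + 98*r - 28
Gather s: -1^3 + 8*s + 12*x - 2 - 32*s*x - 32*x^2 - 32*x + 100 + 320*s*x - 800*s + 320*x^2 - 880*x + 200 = s*(288*x - 792) + 288*x^2 - 900*x + 297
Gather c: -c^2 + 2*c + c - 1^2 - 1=-c^2 + 3*c - 2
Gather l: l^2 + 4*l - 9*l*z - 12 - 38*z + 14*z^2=l^2 + l*(4 - 9*z) + 14*z^2 - 38*z - 12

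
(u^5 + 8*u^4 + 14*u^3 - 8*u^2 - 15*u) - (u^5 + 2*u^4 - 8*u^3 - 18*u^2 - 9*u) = 6*u^4 + 22*u^3 + 10*u^2 - 6*u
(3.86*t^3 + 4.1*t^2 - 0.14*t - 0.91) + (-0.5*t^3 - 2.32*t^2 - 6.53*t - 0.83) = 3.36*t^3 + 1.78*t^2 - 6.67*t - 1.74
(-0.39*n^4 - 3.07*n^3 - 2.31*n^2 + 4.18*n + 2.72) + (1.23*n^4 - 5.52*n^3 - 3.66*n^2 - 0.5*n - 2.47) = 0.84*n^4 - 8.59*n^3 - 5.97*n^2 + 3.68*n + 0.25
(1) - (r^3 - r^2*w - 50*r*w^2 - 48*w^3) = -r^3 + r^2*w + 50*r*w^2 + 48*w^3 + 1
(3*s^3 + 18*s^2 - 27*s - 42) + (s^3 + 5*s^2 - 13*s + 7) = 4*s^3 + 23*s^2 - 40*s - 35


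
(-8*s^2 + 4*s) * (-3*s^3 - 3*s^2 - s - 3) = 24*s^5 + 12*s^4 - 4*s^3 + 20*s^2 - 12*s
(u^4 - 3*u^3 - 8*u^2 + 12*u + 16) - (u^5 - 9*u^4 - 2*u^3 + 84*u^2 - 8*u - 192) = -u^5 + 10*u^4 - u^3 - 92*u^2 + 20*u + 208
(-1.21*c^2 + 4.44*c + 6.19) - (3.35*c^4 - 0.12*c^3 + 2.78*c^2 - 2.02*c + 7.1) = -3.35*c^4 + 0.12*c^3 - 3.99*c^2 + 6.46*c - 0.909999999999999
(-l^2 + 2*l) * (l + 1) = -l^3 + l^2 + 2*l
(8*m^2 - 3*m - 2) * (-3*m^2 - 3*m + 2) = -24*m^4 - 15*m^3 + 31*m^2 - 4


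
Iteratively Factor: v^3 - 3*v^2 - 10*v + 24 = (v - 2)*(v^2 - v - 12) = (v - 2)*(v + 3)*(v - 4)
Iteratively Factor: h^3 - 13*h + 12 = (h - 3)*(h^2 + 3*h - 4) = (h - 3)*(h - 1)*(h + 4)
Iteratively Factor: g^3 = (g)*(g^2) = g^2*(g)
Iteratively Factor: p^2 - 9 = (p + 3)*(p - 3)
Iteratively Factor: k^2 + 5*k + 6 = (k + 2)*(k + 3)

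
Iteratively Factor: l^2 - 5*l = (l)*(l - 5)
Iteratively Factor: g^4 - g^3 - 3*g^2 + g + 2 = (g + 1)*(g^3 - 2*g^2 - g + 2) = (g - 1)*(g + 1)*(g^2 - g - 2) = (g - 1)*(g + 1)^2*(g - 2)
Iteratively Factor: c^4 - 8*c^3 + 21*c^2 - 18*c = (c)*(c^3 - 8*c^2 + 21*c - 18) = c*(c - 3)*(c^2 - 5*c + 6) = c*(c - 3)^2*(c - 2)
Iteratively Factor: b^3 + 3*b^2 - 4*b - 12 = (b + 3)*(b^2 - 4) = (b + 2)*(b + 3)*(b - 2)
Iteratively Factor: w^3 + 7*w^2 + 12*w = (w)*(w^2 + 7*w + 12) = w*(w + 3)*(w + 4)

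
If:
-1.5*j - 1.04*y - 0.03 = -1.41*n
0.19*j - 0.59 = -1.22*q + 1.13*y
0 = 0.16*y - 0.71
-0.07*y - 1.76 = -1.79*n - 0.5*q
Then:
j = -3.35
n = -0.27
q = 5.12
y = 4.44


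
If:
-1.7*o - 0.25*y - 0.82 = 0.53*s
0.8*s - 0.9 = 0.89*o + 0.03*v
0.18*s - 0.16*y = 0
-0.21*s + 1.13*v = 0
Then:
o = -0.67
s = 0.39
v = 0.07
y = 0.43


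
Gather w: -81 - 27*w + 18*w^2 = 18*w^2 - 27*w - 81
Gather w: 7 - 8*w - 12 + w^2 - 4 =w^2 - 8*w - 9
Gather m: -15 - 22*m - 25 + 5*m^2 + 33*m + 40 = 5*m^2 + 11*m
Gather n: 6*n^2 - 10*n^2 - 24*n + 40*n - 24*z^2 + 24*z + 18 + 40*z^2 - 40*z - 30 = -4*n^2 + 16*n + 16*z^2 - 16*z - 12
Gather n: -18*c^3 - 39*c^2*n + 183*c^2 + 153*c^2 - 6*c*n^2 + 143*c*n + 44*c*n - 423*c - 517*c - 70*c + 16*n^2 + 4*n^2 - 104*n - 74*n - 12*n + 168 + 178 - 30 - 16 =-18*c^3 + 336*c^2 - 1010*c + n^2*(20 - 6*c) + n*(-39*c^2 + 187*c - 190) + 300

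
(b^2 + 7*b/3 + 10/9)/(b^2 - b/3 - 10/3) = (b + 2/3)/(b - 2)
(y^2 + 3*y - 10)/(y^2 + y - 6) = (y + 5)/(y + 3)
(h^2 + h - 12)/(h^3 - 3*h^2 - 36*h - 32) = (h - 3)/(h^2 - 7*h - 8)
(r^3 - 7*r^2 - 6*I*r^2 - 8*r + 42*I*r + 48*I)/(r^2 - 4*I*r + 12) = (r^2 - 7*r - 8)/(r + 2*I)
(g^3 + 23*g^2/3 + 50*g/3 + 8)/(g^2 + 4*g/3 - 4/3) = (3*g^3 + 23*g^2 + 50*g + 24)/(3*g^2 + 4*g - 4)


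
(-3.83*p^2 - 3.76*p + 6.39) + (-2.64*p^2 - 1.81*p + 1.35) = -6.47*p^2 - 5.57*p + 7.74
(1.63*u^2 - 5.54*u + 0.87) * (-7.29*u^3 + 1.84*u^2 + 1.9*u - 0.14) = -11.8827*u^5 + 43.3858*u^4 - 13.4389*u^3 - 9.1534*u^2 + 2.4286*u - 0.1218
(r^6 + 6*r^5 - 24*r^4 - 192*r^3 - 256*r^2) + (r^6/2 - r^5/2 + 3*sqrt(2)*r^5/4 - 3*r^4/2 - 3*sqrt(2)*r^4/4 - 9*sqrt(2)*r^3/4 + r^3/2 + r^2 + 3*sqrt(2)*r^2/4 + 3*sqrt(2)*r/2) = 3*r^6/2 + 3*sqrt(2)*r^5/4 + 11*r^5/2 - 51*r^4/2 - 3*sqrt(2)*r^4/4 - 383*r^3/2 - 9*sqrt(2)*r^3/4 - 255*r^2 + 3*sqrt(2)*r^2/4 + 3*sqrt(2)*r/2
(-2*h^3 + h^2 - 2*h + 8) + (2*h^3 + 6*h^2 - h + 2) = 7*h^2 - 3*h + 10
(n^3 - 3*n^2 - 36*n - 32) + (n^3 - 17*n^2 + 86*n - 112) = 2*n^3 - 20*n^2 + 50*n - 144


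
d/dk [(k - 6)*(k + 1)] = 2*k - 5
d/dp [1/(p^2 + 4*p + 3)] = 2*(-p - 2)/(p^2 + 4*p + 3)^2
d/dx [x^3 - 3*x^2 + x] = 3*x^2 - 6*x + 1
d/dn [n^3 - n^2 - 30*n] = 3*n^2 - 2*n - 30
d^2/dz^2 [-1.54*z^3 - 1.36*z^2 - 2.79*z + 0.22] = -9.24*z - 2.72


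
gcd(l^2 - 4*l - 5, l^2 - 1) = l + 1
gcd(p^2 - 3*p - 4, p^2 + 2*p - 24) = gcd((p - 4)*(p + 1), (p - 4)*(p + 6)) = p - 4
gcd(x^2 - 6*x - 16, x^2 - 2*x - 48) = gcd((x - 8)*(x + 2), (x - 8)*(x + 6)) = x - 8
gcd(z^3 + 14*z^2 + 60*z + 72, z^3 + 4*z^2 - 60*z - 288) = z^2 + 12*z + 36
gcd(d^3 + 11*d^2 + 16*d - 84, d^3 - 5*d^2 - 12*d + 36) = d - 2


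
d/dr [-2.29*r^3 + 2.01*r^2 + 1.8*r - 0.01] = -6.87*r^2 + 4.02*r + 1.8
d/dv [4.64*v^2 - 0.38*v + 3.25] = 9.28*v - 0.38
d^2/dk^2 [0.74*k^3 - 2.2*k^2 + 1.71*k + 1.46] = 4.44*k - 4.4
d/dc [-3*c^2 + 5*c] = 5 - 6*c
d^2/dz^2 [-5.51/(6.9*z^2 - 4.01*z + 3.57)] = (524.6622*z^2 - 304.91238*z - 5.51*(13.8*z - 4.01)*(27.6*z - 8.02) + 271.45566)/(6.9*z^2 - 4.01*z + 3.57)^3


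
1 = 1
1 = 1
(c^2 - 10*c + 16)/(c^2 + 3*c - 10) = (c - 8)/(c + 5)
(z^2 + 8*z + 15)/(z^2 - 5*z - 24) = (z + 5)/(z - 8)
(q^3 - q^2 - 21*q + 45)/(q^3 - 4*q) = (q^3 - q^2 - 21*q + 45)/(q*(q^2 - 4))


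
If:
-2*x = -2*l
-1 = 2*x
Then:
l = -1/2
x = -1/2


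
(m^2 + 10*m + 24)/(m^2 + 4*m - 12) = (m + 4)/(m - 2)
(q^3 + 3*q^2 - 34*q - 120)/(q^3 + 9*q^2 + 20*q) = (q - 6)/q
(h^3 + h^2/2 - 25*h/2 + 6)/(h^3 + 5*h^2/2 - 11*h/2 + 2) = (h - 3)/(h - 1)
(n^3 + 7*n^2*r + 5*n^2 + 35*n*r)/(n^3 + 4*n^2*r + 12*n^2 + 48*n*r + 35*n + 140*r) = n*(n + 7*r)/(n^2 + 4*n*r + 7*n + 28*r)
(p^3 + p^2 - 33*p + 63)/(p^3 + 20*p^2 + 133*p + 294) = (p^2 - 6*p + 9)/(p^2 + 13*p + 42)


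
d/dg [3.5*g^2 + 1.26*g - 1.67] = 7.0*g + 1.26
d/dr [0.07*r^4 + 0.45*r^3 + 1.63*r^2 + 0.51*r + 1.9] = 0.28*r^3 + 1.35*r^2 + 3.26*r + 0.51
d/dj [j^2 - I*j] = 2*j - I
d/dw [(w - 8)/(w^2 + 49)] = (w^2 - 2*w*(w - 8) + 49)/(w^2 + 49)^2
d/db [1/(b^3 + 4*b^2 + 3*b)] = (-3*b^2 - 8*b - 3)/(b^2*(b^2 + 4*b + 3)^2)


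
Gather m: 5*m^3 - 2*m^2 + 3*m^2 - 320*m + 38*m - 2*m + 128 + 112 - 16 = 5*m^3 + m^2 - 284*m + 224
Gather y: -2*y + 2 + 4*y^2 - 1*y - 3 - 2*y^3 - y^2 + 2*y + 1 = -2*y^3 + 3*y^2 - y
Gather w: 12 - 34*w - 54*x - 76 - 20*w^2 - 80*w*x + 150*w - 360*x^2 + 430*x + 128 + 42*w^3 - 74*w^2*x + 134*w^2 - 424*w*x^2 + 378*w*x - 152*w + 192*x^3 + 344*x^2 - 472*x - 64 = 42*w^3 + w^2*(114 - 74*x) + w*(-424*x^2 + 298*x - 36) + 192*x^3 - 16*x^2 - 96*x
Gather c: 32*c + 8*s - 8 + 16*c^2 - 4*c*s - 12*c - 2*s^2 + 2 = 16*c^2 + c*(20 - 4*s) - 2*s^2 + 8*s - 6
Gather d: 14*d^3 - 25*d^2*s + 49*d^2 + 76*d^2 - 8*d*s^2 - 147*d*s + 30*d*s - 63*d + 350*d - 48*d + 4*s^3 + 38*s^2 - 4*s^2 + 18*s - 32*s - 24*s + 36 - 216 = 14*d^3 + d^2*(125 - 25*s) + d*(-8*s^2 - 117*s + 239) + 4*s^3 + 34*s^2 - 38*s - 180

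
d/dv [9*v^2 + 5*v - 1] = 18*v + 5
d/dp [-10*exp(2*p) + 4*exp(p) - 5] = (4 - 20*exp(p))*exp(p)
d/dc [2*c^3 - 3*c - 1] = 6*c^2 - 3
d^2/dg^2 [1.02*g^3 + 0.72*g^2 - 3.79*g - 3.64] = 6.12*g + 1.44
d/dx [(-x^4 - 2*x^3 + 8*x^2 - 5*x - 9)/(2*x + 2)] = (-3*x^4/2 - 4*x^3 + x^2 + 8*x + 2)/(x^2 + 2*x + 1)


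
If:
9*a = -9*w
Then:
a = -w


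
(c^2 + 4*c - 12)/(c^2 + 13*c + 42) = (c - 2)/(c + 7)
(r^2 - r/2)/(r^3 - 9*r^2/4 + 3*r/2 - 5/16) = 8*r/(8*r^2 - 14*r + 5)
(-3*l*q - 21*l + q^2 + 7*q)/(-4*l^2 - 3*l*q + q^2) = (3*l*q + 21*l - q^2 - 7*q)/(4*l^2 + 3*l*q - q^2)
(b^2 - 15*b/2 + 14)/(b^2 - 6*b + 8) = (b - 7/2)/(b - 2)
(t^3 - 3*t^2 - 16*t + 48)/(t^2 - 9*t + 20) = (t^2 + t - 12)/(t - 5)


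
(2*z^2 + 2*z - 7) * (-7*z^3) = -14*z^5 - 14*z^4 + 49*z^3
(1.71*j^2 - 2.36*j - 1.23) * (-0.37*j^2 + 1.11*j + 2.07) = -0.6327*j^4 + 2.7713*j^3 + 1.3752*j^2 - 6.2505*j - 2.5461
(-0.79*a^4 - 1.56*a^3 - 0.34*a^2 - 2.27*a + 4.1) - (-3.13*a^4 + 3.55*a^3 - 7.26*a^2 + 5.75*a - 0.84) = 2.34*a^4 - 5.11*a^3 + 6.92*a^2 - 8.02*a + 4.94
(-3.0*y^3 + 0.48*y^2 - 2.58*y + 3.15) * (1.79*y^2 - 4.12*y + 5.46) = -5.37*y^5 + 13.2192*y^4 - 22.9758*y^3 + 18.8889*y^2 - 27.0648*y + 17.199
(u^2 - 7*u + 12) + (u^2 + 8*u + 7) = 2*u^2 + u + 19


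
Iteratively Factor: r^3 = (r)*(r^2) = r^2*(r)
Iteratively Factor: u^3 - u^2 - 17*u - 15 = (u - 5)*(u^2 + 4*u + 3) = (u - 5)*(u + 1)*(u + 3)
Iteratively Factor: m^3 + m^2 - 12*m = (m - 3)*(m^2 + 4*m) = m*(m - 3)*(m + 4)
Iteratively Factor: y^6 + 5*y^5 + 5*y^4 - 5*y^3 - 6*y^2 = (y + 3)*(y^5 + 2*y^4 - y^3 - 2*y^2) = y*(y + 3)*(y^4 + 2*y^3 - y^2 - 2*y) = y*(y - 1)*(y + 3)*(y^3 + 3*y^2 + 2*y) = y^2*(y - 1)*(y + 3)*(y^2 + 3*y + 2) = y^2*(y - 1)*(y + 2)*(y + 3)*(y + 1)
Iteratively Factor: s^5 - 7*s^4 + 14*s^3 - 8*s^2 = (s - 4)*(s^4 - 3*s^3 + 2*s^2) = (s - 4)*(s - 2)*(s^3 - s^2) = s*(s - 4)*(s - 2)*(s^2 - s) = s^2*(s - 4)*(s - 2)*(s - 1)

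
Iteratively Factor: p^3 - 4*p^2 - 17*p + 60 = (p + 4)*(p^2 - 8*p + 15) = (p - 5)*(p + 4)*(p - 3)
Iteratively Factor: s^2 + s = (s + 1)*(s)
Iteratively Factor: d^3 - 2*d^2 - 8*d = (d + 2)*(d^2 - 4*d) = d*(d + 2)*(d - 4)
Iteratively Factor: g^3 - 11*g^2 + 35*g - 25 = (g - 1)*(g^2 - 10*g + 25) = (g - 5)*(g - 1)*(g - 5)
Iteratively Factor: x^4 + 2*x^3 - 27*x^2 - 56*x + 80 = (x - 1)*(x^3 + 3*x^2 - 24*x - 80) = (x - 1)*(x + 4)*(x^2 - x - 20) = (x - 5)*(x - 1)*(x + 4)*(x + 4)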